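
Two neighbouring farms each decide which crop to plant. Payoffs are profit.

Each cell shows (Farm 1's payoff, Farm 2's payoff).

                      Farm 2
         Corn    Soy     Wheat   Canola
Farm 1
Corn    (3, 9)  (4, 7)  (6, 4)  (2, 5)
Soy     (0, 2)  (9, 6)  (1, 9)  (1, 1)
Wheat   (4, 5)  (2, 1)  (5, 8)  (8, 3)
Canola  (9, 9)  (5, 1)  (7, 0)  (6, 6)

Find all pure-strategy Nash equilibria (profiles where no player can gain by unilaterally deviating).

Pure NE: (Canola, Corn)

Farm 1 against Corn: payoffs 3, 0, 4, 9 → best response Canola.
Farm 1 against Soy: payoffs 4, 9, 2, 5 → best response Soy.
Farm 1 against Wheat: payoffs 6, 1, 5, 7 → best response Canola.
Farm 1 against Canola: payoffs 2, 1, 8, 6 → best response Wheat.
Farm 2 against Corn: payoffs 9, 7, 4, 5 → best response Corn.
Farm 2 against Soy: payoffs 2, 6, 9, 1 → best response Wheat.
Farm 2 against Wheat: payoffs 5, 1, 8, 3 → best response Wheat.
Farm 2 against Canola: payoffs 9, 1, 0, 6 → best response Corn.
Mutual best responses: (Canola, Corn).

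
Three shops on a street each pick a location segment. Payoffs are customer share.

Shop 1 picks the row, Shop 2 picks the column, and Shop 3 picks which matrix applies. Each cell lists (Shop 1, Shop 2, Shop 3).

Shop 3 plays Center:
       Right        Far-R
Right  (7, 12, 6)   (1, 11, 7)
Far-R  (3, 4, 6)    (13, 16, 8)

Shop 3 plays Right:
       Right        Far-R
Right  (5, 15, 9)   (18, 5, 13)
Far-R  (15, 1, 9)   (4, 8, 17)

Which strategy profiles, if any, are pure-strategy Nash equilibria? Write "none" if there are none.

This game has no pure Nash equilibrium.

(Right, Right, Center): Shop 3 can switch to Right (6 → 9). Not NE.
(Right, Right, Right): Shop 1 can switch to Far-R (5 → 15). Not NE.
(Right, Far-R, Center): Shop 1 can switch to Far-R (1 → 13). Not NE.
(Right, Far-R, Right): Shop 2 can switch to Right (5 → 15). Not NE.
(Far-R, Right, Center): Shop 1 can switch to Right (3 → 7). Not NE.
(Far-R, Right, Right): Shop 2 can switch to Far-R (1 → 8). Not NE.
(Far-R, Far-R, Center): Shop 3 can switch to Right (8 → 17). Not NE.
(Far-R, Far-R, Right): Shop 1 can switch to Right (4 → 18). Not NE.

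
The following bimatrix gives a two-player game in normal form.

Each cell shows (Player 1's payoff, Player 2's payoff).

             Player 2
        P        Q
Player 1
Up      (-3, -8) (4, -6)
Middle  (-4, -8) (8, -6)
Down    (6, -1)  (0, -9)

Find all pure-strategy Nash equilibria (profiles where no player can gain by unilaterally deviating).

For each player, find the best response to each opponent profile; mutual best responses are the pure NE.
Player 1 against P: payoffs -3, -4, 6 → best response Down.
Player 1 against Q: payoffs 4, 8, 0 → best response Middle.
Player 2 against Up: payoffs -8, -6 → best response Q.
Player 2 against Middle: payoffs -8, -6 → best response Q.
Player 2 against Down: payoffs -1, -9 → best response P.
Mutual best responses: (Middle, Q); (Down, P).

(Middle, Q) and (Down, P)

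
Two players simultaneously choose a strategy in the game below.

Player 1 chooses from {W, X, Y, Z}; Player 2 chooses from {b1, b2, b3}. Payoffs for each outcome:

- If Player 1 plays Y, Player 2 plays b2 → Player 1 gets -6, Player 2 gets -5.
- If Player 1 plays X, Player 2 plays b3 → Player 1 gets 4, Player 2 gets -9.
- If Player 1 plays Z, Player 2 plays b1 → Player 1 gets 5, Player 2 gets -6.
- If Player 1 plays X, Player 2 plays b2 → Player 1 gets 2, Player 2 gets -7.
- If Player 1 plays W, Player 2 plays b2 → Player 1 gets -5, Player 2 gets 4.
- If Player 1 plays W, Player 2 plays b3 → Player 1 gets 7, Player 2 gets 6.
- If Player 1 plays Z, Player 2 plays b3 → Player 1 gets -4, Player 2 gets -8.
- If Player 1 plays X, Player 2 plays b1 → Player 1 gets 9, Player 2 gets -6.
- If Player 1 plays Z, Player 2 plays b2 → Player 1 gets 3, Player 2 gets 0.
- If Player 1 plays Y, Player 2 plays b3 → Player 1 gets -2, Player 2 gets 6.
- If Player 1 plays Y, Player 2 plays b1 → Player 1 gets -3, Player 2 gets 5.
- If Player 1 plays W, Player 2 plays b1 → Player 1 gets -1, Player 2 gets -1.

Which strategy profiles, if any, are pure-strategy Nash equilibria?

The pure Nash equilibria are (W, b3), (X, b1), (Z, b2).

(W, b1): Player 1 can switch to X (-1 → 9). Not NE.
(W, b2): Player 1 can switch to X (-5 → 2). Not NE.
(W, b3): Player 1 gets 7, best alternative 4; Player 2 gets 6, best alternative 4. No profitable deviation — NE.
(X, b1): Player 1 gets 9, best alternative 5; Player 2 gets -6, best alternative -7. No profitable deviation — NE.
(X, b2): Player 1 can switch to Z (2 → 3). Not NE.
(X, b3): Player 1 can switch to W (4 → 7). Not NE.
(Y, b1): Player 1 can switch to W (-3 → -1). Not NE.
(Y, b2): Player 1 can switch to W (-6 → -5). Not NE.
(Y, b3): Player 1 can switch to W (-2 → 7). Not NE.
(Z, b1): Player 1 can switch to X (5 → 9). Not NE.
(Z, b2): Player 1 gets 3, best alternative 2; Player 2 gets 0, best alternative -6. No profitable deviation — NE.
(The remaining 1 profile has a profitable deviation by the same check.)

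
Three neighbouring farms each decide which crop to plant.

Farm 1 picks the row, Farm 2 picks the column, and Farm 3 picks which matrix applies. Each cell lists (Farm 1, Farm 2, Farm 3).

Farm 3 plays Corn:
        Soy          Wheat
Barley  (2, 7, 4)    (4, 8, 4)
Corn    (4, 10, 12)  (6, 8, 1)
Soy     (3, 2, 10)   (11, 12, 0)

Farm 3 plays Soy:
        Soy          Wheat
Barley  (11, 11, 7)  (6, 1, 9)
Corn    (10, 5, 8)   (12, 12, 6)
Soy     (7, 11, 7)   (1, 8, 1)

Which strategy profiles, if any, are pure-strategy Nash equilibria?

The pure Nash equilibria are (Barley, Soy, Soy), (Corn, Soy, Corn), (Corn, Wheat, Soy).

Farm 1 against (Soy, Corn): payoffs 2, 4, 3 → best response Corn.
Farm 1 against (Soy, Soy): payoffs 11, 10, 7 → best response Barley.
Farm 1 against (Wheat, Corn): payoffs 4, 6, 11 → best response Soy.
Farm 1 against (Wheat, Soy): payoffs 6, 12, 1 → best response Corn.
Farm 2 against (Barley, Corn): payoffs 7, 8 → best response Wheat.
Farm 2 against (Barley, Soy): payoffs 11, 1 → best response Soy.
Farm 2 against (Corn, Corn): payoffs 10, 8 → best response Soy.
Farm 2 against (Corn, Soy): payoffs 5, 12 → best response Wheat.
Farm 2 against (Soy, Corn): payoffs 2, 12 → best response Wheat.
Farm 2 against (Soy, Soy): payoffs 11, 8 → best response Soy.
Farm 3 against (Barley, Soy): payoffs 4, 7 → best response Soy.
Farm 3 against (Barley, Wheat): payoffs 4, 9 → best response Soy.
Farm 3 against (Corn, Soy): payoffs 12, 8 → best response Corn.
Farm 3 against (Corn, Wheat): payoffs 1, 6 → best response Soy.
Farm 3 against (Soy, Soy): payoffs 10, 7 → best response Corn.
Farm 3 against (Soy, Wheat): payoffs 0, 1 → best response Soy.
Mutual best responses: (Barley, Soy, Soy); (Corn, Soy, Corn); (Corn, Wheat, Soy).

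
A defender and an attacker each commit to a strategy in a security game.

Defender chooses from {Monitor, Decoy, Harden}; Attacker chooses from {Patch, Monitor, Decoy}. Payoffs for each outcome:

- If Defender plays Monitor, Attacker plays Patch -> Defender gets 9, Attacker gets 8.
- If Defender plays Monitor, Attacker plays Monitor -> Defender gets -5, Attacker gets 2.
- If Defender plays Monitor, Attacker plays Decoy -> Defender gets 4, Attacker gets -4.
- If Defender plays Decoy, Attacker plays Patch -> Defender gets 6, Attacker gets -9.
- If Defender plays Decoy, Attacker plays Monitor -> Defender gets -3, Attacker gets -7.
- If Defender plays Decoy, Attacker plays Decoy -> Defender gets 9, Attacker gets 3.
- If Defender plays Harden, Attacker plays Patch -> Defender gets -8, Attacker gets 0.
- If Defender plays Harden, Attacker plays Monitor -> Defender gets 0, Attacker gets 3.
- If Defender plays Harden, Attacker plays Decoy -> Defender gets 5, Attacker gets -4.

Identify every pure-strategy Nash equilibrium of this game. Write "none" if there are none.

(Monitor, Patch): Defender gets 9, best alternative 6; Attacker gets 8, best alternative 2. No profitable deviation — NE.
(Monitor, Monitor): Defender can switch to Decoy (-5 → -3). Not NE.
(Monitor, Decoy): Defender can switch to Decoy (4 → 9). Not NE.
(Decoy, Patch): Defender can switch to Monitor (6 → 9). Not NE.
(Decoy, Monitor): Defender can switch to Harden (-3 → 0). Not NE.
(Decoy, Decoy): Defender gets 9, best alternative 5; Attacker gets 3, best alternative -7. No profitable deviation — NE.
(Harden, Patch): Defender can switch to Monitor (-8 → 9). Not NE.
(Harden, Monitor): Defender gets 0, best alternative -3; Attacker gets 3, best alternative 0. No profitable deviation — NE.
(Harden, Decoy): Defender can switch to Decoy (5 → 9). Not NE.

The pure Nash equilibria are (Monitor, Patch), (Decoy, Decoy), (Harden, Monitor).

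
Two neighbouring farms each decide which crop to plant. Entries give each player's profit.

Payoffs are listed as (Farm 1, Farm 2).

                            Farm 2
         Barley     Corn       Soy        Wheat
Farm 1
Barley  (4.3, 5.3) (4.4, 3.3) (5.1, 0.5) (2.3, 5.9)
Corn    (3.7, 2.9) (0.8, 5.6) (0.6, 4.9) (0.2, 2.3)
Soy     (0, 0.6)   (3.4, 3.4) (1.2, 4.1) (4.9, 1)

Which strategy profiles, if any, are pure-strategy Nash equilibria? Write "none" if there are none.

none

For each strategy profile, look for a profitable unilateral deviation.
(Barley, Barley): Farm 2 can switch to Wheat (5.3 → 5.9). Not NE.
(Barley, Corn): Farm 2 can switch to Barley (3.3 → 5.3). Not NE.
(Barley, Soy): Farm 2 can switch to Barley (0.5 → 5.3). Not NE.
(Barley, Wheat): Farm 1 can switch to Soy (2.3 → 4.9). Not NE.
(Corn, Barley): Farm 1 can switch to Barley (3.7 → 4.3). Not NE.
(Corn, Corn): Farm 1 can switch to Barley (0.8 → 4.4). Not NE.
(Corn, Soy): Farm 1 can switch to Barley (0.6 → 5.1). Not NE.
(Corn, Wheat): Farm 1 can switch to Barley (0.2 → 2.3). Not NE.
(Soy, Barley): Farm 1 can switch to Barley (0 → 4.3). Not NE.
(Soy, Corn): Farm 1 can switch to Barley (3.4 → 4.4). Not NE.
(Soy, Soy): Farm 1 can switch to Barley (1.2 → 5.1). Not NE.
(Soy, Wheat): Farm 2 can switch to Corn (1 → 3.4). Not NE.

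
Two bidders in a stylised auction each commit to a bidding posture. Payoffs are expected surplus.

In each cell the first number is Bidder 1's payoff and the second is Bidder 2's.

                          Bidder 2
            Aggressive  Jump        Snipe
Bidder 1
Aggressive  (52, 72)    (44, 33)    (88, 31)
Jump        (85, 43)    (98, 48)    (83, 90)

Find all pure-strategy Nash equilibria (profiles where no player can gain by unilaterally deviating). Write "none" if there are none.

(Aggressive, Aggressive): Bidder 1 can switch to Jump (52 → 85). Not NE.
(Aggressive, Jump): Bidder 1 can switch to Jump (44 → 98). Not NE.
(Aggressive, Snipe): Bidder 2 can switch to Aggressive (31 → 72). Not NE.
(Jump, Aggressive): Bidder 2 can switch to Jump (43 → 48). Not NE.
(Jump, Jump): Bidder 2 can switch to Snipe (48 → 90). Not NE.
(Jump, Snipe): Bidder 1 can switch to Aggressive (83 → 88). Not NE.

none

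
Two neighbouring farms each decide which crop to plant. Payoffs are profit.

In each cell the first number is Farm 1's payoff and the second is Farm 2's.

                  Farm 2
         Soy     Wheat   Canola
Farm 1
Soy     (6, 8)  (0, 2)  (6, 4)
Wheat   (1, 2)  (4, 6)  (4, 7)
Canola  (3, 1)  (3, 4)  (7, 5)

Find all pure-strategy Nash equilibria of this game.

The pure Nash equilibria are (Soy, Soy) and (Canola, Canola).

(Soy, Soy): Farm 1 gets 6, best alternative 3; Farm 2 gets 8, best alternative 4. No profitable deviation — NE.
(Soy, Wheat): Farm 1 can switch to Wheat (0 → 4). Not NE.
(Soy, Canola): Farm 1 can switch to Canola (6 → 7). Not NE.
(Wheat, Soy): Farm 1 can switch to Soy (1 → 6). Not NE.
(Wheat, Wheat): Farm 2 can switch to Canola (6 → 7). Not NE.
(Wheat, Canola): Farm 1 can switch to Soy (4 → 6). Not NE.
(Canola, Soy): Farm 1 can switch to Soy (3 → 6). Not NE.
(Canola, Wheat): Farm 1 can switch to Wheat (3 → 4). Not NE.
(Canola, Canola): Farm 1 gets 7, best alternative 6; Farm 2 gets 5, best alternative 4. No profitable deviation — NE.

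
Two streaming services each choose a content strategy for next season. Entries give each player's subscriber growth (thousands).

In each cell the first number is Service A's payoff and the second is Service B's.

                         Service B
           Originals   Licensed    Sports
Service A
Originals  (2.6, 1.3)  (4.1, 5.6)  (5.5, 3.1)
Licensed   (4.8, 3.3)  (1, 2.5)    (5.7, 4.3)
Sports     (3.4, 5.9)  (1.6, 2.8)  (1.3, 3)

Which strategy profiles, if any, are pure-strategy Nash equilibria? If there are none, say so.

For each player, find the best response to each opponent profile; mutual best responses are the pure NE.
Service A against Originals: payoffs 2.6, 4.8, 3.4 → best response Licensed.
Service A against Licensed: payoffs 4.1, 1, 1.6 → best response Originals.
Service A against Sports: payoffs 5.5, 5.7, 1.3 → best response Licensed.
Service B against Originals: payoffs 1.3, 5.6, 3.1 → best response Licensed.
Service B against Licensed: payoffs 3.3, 2.5, 4.3 → best response Sports.
Service B against Sports: payoffs 5.9, 2.8, 3 → best response Originals.
Mutual best responses: (Originals, Licensed); (Licensed, Sports).

Pure-strategy Nash equilibria: (Originals, Licensed); (Licensed, Sports)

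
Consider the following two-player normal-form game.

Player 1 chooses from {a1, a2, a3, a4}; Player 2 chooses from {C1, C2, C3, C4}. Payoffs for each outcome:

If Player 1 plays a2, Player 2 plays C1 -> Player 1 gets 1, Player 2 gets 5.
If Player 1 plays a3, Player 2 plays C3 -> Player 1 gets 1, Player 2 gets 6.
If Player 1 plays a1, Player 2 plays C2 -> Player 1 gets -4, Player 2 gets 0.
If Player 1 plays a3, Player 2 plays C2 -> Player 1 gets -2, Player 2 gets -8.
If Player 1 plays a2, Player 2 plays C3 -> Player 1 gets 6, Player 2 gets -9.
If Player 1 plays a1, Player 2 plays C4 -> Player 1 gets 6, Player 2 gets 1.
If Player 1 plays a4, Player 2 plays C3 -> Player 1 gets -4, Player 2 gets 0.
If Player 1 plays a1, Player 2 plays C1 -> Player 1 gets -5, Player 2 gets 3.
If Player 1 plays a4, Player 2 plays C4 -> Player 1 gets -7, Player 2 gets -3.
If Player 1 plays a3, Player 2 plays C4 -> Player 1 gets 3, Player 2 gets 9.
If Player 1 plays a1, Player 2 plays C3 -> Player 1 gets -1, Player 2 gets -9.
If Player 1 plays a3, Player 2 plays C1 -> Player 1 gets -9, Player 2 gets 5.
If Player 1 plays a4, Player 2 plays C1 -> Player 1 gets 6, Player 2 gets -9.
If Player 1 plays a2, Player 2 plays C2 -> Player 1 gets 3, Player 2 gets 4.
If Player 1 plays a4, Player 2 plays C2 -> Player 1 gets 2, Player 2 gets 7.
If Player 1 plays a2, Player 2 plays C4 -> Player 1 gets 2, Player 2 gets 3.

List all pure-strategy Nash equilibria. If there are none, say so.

(a1, C1): Player 1 can switch to a2 (-5 → 1). Not NE.
(a1, C2): Player 1 can switch to a2 (-4 → 3). Not NE.
(a1, C3): Player 1 can switch to a2 (-1 → 6). Not NE.
(a1, C4): Player 2 can switch to C1 (1 → 3). Not NE.
(a2, C1): Player 1 can switch to a4 (1 → 6). Not NE.
(a2, C2): Player 2 can switch to C1 (4 → 5). Not NE.
(The remaining 10 profiles each have a profitable deviation by the same check.)

This game has no pure Nash equilibrium.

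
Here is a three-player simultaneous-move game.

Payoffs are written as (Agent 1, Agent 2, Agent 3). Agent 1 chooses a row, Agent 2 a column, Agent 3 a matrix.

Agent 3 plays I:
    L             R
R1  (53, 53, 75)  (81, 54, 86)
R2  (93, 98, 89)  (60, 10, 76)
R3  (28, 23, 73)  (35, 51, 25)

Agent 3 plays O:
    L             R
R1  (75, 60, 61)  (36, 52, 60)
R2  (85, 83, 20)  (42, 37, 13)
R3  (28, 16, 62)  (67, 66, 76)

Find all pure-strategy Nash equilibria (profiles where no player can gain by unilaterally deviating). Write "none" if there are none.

(R1, L, I): Agent 1 can switch to R2 (53 → 93). Not NE.
(R1, L, O): Agent 1 can switch to R2 (75 → 85). Not NE.
(R1, R, I): Agent 1 gets 81, best alternative 60; Agent 2 gets 54, best alternative 53; Agent 3 gets 86, best alternative 60. No profitable deviation — NE.
(R1, R, O): Agent 1 can switch to R2 (36 → 42). Not NE.
(R2, L, I): Agent 1 gets 93, best alternative 53; Agent 2 gets 98, best alternative 10; Agent 3 gets 89, best alternative 20. No profitable deviation — NE.
(R2, L, O): Agent 3 can switch to I (20 → 89). Not NE.
(R2, R, I): Agent 1 can switch to R1 (60 → 81). Not NE.
(R2, R, O): Agent 1 can switch to R3 (42 → 67). Not NE.
(R3, R, O): Agent 1 gets 67, best alternative 42; Agent 2 gets 66, best alternative 16; Agent 3 gets 76, best alternative 25. No profitable deviation — NE.
(The remaining 3 profiles each have a profitable deviation by the same check.)

(R1, R, I), (R2, L, I), (R3, R, O)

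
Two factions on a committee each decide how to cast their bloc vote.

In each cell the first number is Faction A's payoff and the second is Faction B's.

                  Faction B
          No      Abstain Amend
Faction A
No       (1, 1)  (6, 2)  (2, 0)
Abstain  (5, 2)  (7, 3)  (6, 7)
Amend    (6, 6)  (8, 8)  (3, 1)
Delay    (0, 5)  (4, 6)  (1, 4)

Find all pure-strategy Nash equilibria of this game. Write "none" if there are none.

(Abstain, Amend), (Amend, Abstain)

Faction A against No: payoffs 1, 5, 6, 0 → best response Amend.
Faction A against Abstain: payoffs 6, 7, 8, 4 → best response Amend.
Faction A against Amend: payoffs 2, 6, 3, 1 → best response Abstain.
Faction B against No: payoffs 1, 2, 0 → best response Abstain.
Faction B against Abstain: payoffs 2, 3, 7 → best response Amend.
Faction B against Amend: payoffs 6, 8, 1 → best response Abstain.
Faction B against Delay: payoffs 5, 6, 4 → best response Abstain.
Mutual best responses: (Abstain, Amend); (Amend, Abstain).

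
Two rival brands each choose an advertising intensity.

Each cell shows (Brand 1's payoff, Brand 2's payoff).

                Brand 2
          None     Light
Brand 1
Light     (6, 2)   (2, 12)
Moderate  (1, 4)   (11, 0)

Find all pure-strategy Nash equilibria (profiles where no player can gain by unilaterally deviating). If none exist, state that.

This game has no pure Nash equilibrium.

(Light, None): Brand 2 can switch to Light (2 → 12). Not NE.
(Light, Light): Brand 1 can switch to Moderate (2 → 11). Not NE.
(Moderate, None): Brand 1 can switch to Light (1 → 6). Not NE.
(Moderate, Light): Brand 2 can switch to None (0 → 4). Not NE.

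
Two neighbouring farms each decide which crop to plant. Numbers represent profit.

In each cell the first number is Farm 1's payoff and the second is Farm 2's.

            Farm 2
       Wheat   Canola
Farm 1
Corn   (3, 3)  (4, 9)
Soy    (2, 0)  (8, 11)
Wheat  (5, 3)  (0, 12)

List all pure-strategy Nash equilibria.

Check each profile: it is a Nash equilibrium iff no player can strictly gain by switching unilaterally.
(Corn, Wheat): Farm 1 can switch to Wheat (3 → 5). Not NE.
(Corn, Canola): Farm 1 can switch to Soy (4 → 8). Not NE.
(Soy, Wheat): Farm 1 can switch to Corn (2 → 3). Not NE.
(Soy, Canola): Farm 1 gets 8, best alternative 4; Farm 2 gets 11, best alternative 0. No profitable deviation — NE.
(Wheat, Wheat): Farm 2 can switch to Canola (3 → 12). Not NE.
(Wheat, Canola): Farm 1 can switch to Corn (0 → 4). Not NE.

Pure NE: (Soy, Canola)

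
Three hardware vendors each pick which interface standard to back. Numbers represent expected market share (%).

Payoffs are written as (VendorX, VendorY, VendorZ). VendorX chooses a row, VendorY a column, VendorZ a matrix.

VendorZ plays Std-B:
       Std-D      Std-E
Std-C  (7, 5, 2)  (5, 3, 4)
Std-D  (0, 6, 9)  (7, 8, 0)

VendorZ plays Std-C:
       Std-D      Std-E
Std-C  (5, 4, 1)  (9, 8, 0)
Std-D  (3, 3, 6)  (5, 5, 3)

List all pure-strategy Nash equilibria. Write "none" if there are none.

(Std-C, Std-D, Std-B)

(Std-C, Std-D, Std-B): VendorX gets 7, best alternative 0; VendorY gets 5, best alternative 3; VendorZ gets 2, best alternative 1. No profitable deviation — NE.
(Std-C, Std-D, Std-C): VendorY can switch to Std-E (4 → 8). Not NE.
(Std-C, Std-E, Std-B): VendorX can switch to Std-D (5 → 7). Not NE.
(Std-C, Std-E, Std-C): VendorZ can switch to Std-B (0 → 4). Not NE.
(Std-D, Std-D, Std-B): VendorX can switch to Std-C (0 → 7). Not NE.
(Std-D, Std-D, Std-C): VendorX can switch to Std-C (3 → 5). Not NE.
(Std-D, Std-E, Std-B): VendorZ can switch to Std-C (0 → 3). Not NE.
(The remaining 1 profile has a profitable deviation by the same check.)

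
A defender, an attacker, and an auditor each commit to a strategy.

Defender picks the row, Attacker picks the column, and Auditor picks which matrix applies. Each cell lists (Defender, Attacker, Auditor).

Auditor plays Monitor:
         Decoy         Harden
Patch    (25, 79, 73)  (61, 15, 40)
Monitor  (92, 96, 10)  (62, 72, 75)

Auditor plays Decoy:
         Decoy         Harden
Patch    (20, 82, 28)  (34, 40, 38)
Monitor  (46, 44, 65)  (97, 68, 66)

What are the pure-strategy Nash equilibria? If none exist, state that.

Defender against (Decoy, Monitor): payoffs 25, 92 → best response Monitor.
Defender against (Decoy, Decoy): payoffs 20, 46 → best response Monitor.
Defender against (Harden, Monitor): payoffs 61, 62 → best response Monitor.
Defender against (Harden, Decoy): payoffs 34, 97 → best response Monitor.
Attacker against (Patch, Monitor): payoffs 79, 15 → best response Decoy.
Attacker against (Patch, Decoy): payoffs 82, 40 → best response Decoy.
Attacker against (Monitor, Monitor): payoffs 96, 72 → best response Decoy.
Attacker against (Monitor, Decoy): payoffs 44, 68 → best response Harden.
Auditor against (Patch, Decoy): payoffs 73, 28 → best response Monitor.
Auditor against (Patch, Harden): payoffs 40, 38 → best response Monitor.
Auditor against (Monitor, Decoy): payoffs 10, 65 → best response Decoy.
Auditor against (Monitor, Harden): payoffs 75, 66 → best response Monitor.
No profile is a mutual best response for all players.

none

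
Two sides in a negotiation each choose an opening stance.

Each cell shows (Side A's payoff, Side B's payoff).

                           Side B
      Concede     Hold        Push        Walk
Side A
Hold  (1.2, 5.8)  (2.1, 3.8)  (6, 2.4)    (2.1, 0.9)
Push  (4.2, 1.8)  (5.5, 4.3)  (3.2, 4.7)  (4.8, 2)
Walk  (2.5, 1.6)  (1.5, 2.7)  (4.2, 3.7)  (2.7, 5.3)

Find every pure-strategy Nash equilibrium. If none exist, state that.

Side A against Concede: payoffs 1.2, 4.2, 2.5 → best response Push.
Side A against Hold: payoffs 2.1, 5.5, 1.5 → best response Push.
Side A against Push: payoffs 6, 3.2, 4.2 → best response Hold.
Side A against Walk: payoffs 2.1, 4.8, 2.7 → best response Push.
Side B against Hold: payoffs 5.8, 3.8, 2.4, 0.9 → best response Concede.
Side B against Push: payoffs 1.8, 4.3, 4.7, 2 → best response Push.
Side B against Walk: payoffs 1.6, 2.7, 3.7, 5.3 → best response Walk.
No profile is a mutual best response for all players.

No pure-strategy Nash equilibrium.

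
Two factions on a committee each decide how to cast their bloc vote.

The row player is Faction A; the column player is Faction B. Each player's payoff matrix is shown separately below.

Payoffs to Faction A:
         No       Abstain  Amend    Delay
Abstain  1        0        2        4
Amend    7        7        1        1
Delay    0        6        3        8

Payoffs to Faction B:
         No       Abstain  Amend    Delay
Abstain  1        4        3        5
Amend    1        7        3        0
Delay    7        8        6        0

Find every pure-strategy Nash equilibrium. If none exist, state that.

(Amend, Abstain)

Mark each player's best response to every combination of opponents' strategies; a profile where every player is best-responding is a pure Nash equilibrium.
Faction A against No: payoffs 1, 7, 0 → best response Amend.
Faction A against Abstain: payoffs 0, 7, 6 → best response Amend.
Faction A against Amend: payoffs 2, 1, 3 → best response Delay.
Faction A against Delay: payoffs 4, 1, 8 → best response Delay.
Faction B against Abstain: payoffs 1, 4, 3, 5 → best response Delay.
Faction B against Amend: payoffs 1, 7, 3, 0 → best response Abstain.
Faction B against Delay: payoffs 7, 8, 6, 0 → best response Abstain.
Mutual best responses: (Amend, Abstain).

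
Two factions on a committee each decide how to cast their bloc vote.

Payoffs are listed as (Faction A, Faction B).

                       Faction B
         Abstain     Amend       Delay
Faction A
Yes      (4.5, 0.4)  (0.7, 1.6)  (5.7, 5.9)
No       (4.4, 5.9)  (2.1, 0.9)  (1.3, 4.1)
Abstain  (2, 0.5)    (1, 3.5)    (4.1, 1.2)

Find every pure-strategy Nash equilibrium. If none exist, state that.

Faction A against Abstain: payoffs 4.5, 4.4, 2 → best response Yes.
Faction A against Amend: payoffs 0.7, 2.1, 1 → best response No.
Faction A against Delay: payoffs 5.7, 1.3, 4.1 → best response Yes.
Faction B against Yes: payoffs 0.4, 1.6, 5.9 → best response Delay.
Faction B against No: payoffs 5.9, 0.9, 4.1 → best response Abstain.
Faction B against Abstain: payoffs 0.5, 3.5, 1.2 → best response Amend.
Mutual best responses: (Yes, Delay).

(Yes, Delay)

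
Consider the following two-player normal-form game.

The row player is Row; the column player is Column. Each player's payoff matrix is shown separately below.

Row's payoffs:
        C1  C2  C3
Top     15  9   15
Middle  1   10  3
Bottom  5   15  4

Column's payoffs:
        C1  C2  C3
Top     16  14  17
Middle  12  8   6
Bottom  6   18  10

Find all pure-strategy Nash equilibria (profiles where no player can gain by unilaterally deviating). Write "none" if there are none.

The pure Nash equilibria are (Top, C3), (Bottom, C2).

Row against C1: payoffs 15, 1, 5 → best response Top.
Row against C2: payoffs 9, 10, 15 → best response Bottom.
Row against C3: payoffs 15, 3, 4 → best response Top.
Column against Top: payoffs 16, 14, 17 → best response C3.
Column against Middle: payoffs 12, 8, 6 → best response C1.
Column against Bottom: payoffs 6, 18, 10 → best response C2.
Mutual best responses: (Top, C3); (Bottom, C2).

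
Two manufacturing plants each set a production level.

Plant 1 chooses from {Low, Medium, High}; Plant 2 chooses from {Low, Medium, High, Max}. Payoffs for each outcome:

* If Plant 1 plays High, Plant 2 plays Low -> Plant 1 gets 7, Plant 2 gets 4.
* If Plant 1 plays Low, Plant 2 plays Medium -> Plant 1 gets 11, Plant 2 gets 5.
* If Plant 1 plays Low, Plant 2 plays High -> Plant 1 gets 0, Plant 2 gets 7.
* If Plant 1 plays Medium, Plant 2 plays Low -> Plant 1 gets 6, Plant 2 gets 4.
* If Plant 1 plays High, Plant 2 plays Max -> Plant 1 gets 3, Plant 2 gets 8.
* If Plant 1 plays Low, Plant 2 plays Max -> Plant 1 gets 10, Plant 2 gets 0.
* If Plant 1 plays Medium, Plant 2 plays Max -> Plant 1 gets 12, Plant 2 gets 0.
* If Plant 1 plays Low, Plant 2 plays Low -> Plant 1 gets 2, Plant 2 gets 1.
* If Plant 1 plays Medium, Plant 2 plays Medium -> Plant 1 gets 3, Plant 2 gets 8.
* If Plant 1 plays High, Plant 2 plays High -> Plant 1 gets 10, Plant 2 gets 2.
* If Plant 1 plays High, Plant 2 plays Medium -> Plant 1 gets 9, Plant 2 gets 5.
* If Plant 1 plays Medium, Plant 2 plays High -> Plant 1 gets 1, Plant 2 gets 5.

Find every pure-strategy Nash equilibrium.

Mark each player's best response to every combination of opponents' strategies; a profile where every player is best-responding is a pure Nash equilibrium.
Plant 1 against Low: payoffs 2, 6, 7 → best response High.
Plant 1 against Medium: payoffs 11, 3, 9 → best response Low.
Plant 1 against High: payoffs 0, 1, 10 → best response High.
Plant 1 against Max: payoffs 10, 12, 3 → best response Medium.
Plant 2 against Low: payoffs 1, 5, 7, 0 → best response High.
Plant 2 against Medium: payoffs 4, 8, 5, 0 → best response Medium.
Plant 2 against High: payoffs 4, 5, 2, 8 → best response Max.
No profile is a mutual best response for all players.

No pure-strategy Nash equilibrium.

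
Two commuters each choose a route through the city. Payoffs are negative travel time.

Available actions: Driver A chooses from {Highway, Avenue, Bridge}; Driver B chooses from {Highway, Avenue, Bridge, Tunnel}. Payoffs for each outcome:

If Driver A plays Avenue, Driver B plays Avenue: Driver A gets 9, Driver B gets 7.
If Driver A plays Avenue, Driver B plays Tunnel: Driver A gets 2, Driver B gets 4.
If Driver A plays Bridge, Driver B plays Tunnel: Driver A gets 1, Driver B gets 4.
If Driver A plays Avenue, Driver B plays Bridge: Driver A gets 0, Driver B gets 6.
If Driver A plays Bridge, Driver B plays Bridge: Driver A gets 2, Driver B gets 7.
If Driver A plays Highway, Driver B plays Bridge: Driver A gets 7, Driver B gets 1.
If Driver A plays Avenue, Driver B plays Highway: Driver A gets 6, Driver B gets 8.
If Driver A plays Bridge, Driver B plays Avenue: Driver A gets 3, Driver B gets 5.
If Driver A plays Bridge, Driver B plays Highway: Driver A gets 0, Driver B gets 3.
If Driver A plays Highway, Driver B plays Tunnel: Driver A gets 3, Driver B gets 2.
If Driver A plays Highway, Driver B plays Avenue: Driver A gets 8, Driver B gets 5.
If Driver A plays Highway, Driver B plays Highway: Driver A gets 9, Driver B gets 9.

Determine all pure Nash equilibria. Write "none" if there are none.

The unique pure-strategy Nash equilibrium is (Highway, Highway).

Driver A against Highway: payoffs 9, 6, 0 → best response Highway.
Driver A against Avenue: payoffs 8, 9, 3 → best response Avenue.
Driver A against Bridge: payoffs 7, 0, 2 → best response Highway.
Driver A against Tunnel: payoffs 3, 2, 1 → best response Highway.
Driver B against Highway: payoffs 9, 5, 1, 2 → best response Highway.
Driver B against Avenue: payoffs 8, 7, 6, 4 → best response Highway.
Driver B against Bridge: payoffs 3, 5, 7, 4 → best response Bridge.
Mutual best responses: (Highway, Highway).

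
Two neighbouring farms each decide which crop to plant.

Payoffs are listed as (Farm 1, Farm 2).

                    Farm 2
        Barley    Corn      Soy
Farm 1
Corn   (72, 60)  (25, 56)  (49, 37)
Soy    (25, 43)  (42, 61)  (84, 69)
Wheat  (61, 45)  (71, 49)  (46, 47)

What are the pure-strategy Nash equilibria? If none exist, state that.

Farm 1 against Barley: payoffs 72, 25, 61 → best response Corn.
Farm 1 against Corn: payoffs 25, 42, 71 → best response Wheat.
Farm 1 against Soy: payoffs 49, 84, 46 → best response Soy.
Farm 2 against Corn: payoffs 60, 56, 37 → best response Barley.
Farm 2 against Soy: payoffs 43, 61, 69 → best response Soy.
Farm 2 against Wheat: payoffs 45, 49, 47 → best response Corn.
Mutual best responses: (Corn, Barley); (Soy, Soy); (Wheat, Corn).

Pure-strategy Nash equilibria: (Corn, Barley), (Soy, Soy), (Wheat, Corn)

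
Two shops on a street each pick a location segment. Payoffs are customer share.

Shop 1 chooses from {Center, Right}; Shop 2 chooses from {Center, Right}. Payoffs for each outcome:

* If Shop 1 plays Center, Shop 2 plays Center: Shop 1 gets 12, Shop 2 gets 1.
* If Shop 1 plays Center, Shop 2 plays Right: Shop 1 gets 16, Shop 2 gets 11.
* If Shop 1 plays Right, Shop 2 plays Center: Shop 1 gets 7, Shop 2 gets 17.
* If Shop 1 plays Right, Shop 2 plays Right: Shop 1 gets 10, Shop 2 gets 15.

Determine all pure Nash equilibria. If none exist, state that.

Pure NE: (Center, Right)

(Center, Center): Shop 2 can switch to Right (1 → 11). Not NE.
(Center, Right): Shop 1 gets 16, best alternative 10; Shop 2 gets 11, best alternative 1. No profitable deviation — NE.
(Right, Center): Shop 1 can switch to Center (7 → 12). Not NE.
(Right, Right): Shop 1 can switch to Center (10 → 16). Not NE.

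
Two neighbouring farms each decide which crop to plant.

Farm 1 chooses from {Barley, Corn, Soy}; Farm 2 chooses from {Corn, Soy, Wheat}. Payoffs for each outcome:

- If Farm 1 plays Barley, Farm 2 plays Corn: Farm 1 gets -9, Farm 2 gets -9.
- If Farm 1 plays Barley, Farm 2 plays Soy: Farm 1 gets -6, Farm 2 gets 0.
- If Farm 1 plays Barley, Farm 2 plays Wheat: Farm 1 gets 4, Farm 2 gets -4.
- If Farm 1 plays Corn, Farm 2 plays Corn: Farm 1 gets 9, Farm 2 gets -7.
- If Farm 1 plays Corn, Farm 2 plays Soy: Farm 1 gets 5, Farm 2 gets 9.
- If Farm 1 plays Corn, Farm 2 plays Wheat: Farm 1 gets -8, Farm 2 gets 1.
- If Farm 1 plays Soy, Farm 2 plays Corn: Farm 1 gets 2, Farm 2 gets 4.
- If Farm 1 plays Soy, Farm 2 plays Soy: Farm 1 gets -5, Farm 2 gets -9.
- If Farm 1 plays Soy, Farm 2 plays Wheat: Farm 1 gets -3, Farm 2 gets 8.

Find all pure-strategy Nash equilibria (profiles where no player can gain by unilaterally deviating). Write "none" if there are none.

The unique pure-strategy Nash equilibrium is (Corn, Soy).

Farm 1 against Corn: payoffs -9, 9, 2 → best response Corn.
Farm 1 against Soy: payoffs -6, 5, -5 → best response Corn.
Farm 1 against Wheat: payoffs 4, -8, -3 → best response Barley.
Farm 2 against Barley: payoffs -9, 0, -4 → best response Soy.
Farm 2 against Corn: payoffs -7, 9, 1 → best response Soy.
Farm 2 against Soy: payoffs 4, -9, 8 → best response Wheat.
Mutual best responses: (Corn, Soy).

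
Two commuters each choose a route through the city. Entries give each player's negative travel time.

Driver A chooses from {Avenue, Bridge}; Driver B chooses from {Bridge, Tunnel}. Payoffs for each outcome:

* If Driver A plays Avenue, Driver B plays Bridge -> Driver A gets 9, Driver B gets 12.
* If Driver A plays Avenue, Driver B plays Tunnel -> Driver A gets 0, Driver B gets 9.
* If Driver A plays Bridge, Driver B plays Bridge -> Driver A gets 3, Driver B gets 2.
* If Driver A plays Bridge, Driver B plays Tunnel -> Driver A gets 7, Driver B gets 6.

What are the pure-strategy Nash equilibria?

Mark each player's best response to every combination of opponents' strategies; a profile where every player is best-responding is a pure Nash equilibrium.
Driver A against Bridge: payoffs 9, 3 → best response Avenue.
Driver A against Tunnel: payoffs 0, 7 → best response Bridge.
Driver B against Avenue: payoffs 12, 9 → best response Bridge.
Driver B against Bridge: payoffs 2, 6 → best response Tunnel.
Mutual best responses: (Avenue, Bridge); (Bridge, Tunnel).

Pure-strategy Nash equilibria: (Avenue, Bridge); (Bridge, Tunnel)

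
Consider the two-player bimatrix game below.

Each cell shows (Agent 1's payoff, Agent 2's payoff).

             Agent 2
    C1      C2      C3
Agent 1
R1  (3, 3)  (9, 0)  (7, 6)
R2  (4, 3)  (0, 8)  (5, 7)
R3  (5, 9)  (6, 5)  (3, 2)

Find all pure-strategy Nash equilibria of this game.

Agent 1 against C1: payoffs 3, 4, 5 → best response R3.
Agent 1 against C2: payoffs 9, 0, 6 → best response R1.
Agent 1 against C3: payoffs 7, 5, 3 → best response R1.
Agent 2 against R1: payoffs 3, 0, 6 → best response C3.
Agent 2 against R2: payoffs 3, 8, 7 → best response C2.
Agent 2 against R3: payoffs 9, 5, 2 → best response C1.
Mutual best responses: (R1, C3); (R3, C1).

The pure Nash equilibria are (R1, C3); (R3, C1).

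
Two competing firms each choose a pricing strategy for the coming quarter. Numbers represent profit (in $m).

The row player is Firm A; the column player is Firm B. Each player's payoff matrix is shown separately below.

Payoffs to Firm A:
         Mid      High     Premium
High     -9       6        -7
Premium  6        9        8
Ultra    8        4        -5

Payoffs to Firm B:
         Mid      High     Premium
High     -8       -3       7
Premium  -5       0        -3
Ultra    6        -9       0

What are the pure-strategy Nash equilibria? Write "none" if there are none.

The pure Nash equilibria are (Premium, High); (Ultra, Mid).

(High, Mid): Firm A can switch to Premium (-9 → 6). Not NE.
(High, High): Firm A can switch to Premium (6 → 9). Not NE.
(High, Premium): Firm A can switch to Premium (-7 → 8). Not NE.
(Premium, Mid): Firm A can switch to Ultra (6 → 8). Not NE.
(Premium, High): Firm A gets 9, best alternative 6; Firm B gets 0, best alternative -3. No profitable deviation — NE.
(Premium, Premium): Firm B can switch to High (-3 → 0). Not NE.
(Ultra, Mid): Firm A gets 8, best alternative 6; Firm B gets 6, best alternative 0. No profitable deviation — NE.
(Ultra, High): Firm A can switch to High (4 → 6). Not NE.
(The remaining 1 profile has a profitable deviation by the same check.)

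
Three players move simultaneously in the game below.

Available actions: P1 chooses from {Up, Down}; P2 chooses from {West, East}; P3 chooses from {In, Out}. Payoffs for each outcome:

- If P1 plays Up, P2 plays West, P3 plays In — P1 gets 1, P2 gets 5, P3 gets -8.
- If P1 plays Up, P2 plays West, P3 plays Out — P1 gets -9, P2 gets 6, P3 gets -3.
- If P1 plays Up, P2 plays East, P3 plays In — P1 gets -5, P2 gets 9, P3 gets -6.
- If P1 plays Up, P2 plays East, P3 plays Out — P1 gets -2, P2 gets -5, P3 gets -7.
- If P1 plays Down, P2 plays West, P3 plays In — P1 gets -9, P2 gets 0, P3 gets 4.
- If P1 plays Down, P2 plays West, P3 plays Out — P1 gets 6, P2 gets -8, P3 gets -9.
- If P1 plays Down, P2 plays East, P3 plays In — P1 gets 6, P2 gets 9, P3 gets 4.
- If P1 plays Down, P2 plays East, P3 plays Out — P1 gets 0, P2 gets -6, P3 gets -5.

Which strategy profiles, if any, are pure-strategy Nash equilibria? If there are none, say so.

(Up, West, In): P2 can switch to East (5 → 9). Not NE.
(Up, West, Out): P1 can switch to Down (-9 → 6). Not NE.
(Up, East, In): P1 can switch to Down (-5 → 6). Not NE.
(Up, East, Out): P1 can switch to Down (-2 → 0). Not NE.
(Down, West, In): P1 can switch to Up (-9 → 1). Not NE.
(Down, West, Out): P2 can switch to East (-8 → -6). Not NE.
(Down, East, In): P1 gets 6, best alternative -5; P2 gets 9, best alternative 0; P3 gets 4, best alternative -5. No profitable deviation — NE.
(Down, East, Out): P3 can switch to In (-5 → 4). Not NE.

Pure NE: (Down, East, In)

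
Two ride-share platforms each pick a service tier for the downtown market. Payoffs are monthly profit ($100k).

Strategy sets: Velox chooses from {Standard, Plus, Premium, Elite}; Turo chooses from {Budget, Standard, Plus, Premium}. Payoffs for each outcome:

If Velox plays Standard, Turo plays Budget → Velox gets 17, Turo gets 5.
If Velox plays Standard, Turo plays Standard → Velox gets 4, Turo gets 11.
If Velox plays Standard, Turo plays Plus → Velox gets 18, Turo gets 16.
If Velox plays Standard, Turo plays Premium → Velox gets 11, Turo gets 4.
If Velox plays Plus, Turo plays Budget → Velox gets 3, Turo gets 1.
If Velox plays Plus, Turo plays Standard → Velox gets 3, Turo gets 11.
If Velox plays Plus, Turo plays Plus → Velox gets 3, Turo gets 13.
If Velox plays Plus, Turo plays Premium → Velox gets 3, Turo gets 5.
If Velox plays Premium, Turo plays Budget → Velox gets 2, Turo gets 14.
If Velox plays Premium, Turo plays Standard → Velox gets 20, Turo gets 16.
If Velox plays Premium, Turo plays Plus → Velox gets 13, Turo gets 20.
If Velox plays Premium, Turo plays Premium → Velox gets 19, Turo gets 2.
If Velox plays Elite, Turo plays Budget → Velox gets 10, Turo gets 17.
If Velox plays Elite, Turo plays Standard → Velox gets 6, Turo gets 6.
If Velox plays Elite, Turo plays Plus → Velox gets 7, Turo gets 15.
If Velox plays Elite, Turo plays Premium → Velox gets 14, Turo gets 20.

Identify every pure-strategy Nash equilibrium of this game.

For each player, find the best response to each opponent profile; mutual best responses are the pure NE.
Velox against Budget: payoffs 17, 3, 2, 10 → best response Standard.
Velox against Standard: payoffs 4, 3, 20, 6 → best response Premium.
Velox against Plus: payoffs 18, 3, 13, 7 → best response Standard.
Velox against Premium: payoffs 11, 3, 19, 14 → best response Premium.
Turo against Standard: payoffs 5, 11, 16, 4 → best response Plus.
Turo against Plus: payoffs 1, 11, 13, 5 → best response Plus.
Turo against Premium: payoffs 14, 16, 20, 2 → best response Plus.
Turo against Elite: payoffs 17, 6, 15, 20 → best response Premium.
Mutual best responses: (Standard, Plus).

The unique pure-strategy Nash equilibrium is (Standard, Plus).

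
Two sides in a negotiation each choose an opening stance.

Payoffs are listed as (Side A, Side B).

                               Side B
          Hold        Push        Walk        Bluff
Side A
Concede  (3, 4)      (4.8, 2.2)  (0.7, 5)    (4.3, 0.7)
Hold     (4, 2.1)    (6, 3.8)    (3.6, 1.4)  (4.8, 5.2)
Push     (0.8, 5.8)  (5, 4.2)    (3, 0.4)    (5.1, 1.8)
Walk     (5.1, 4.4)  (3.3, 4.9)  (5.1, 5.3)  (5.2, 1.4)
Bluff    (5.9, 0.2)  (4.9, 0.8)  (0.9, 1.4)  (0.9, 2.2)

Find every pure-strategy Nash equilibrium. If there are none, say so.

The unique pure-strategy Nash equilibrium is (Walk, Walk).

For each strategy profile, look for a profitable unilateral deviation.
(Concede, Hold): Side A can switch to Hold (3 → 4). Not NE.
(Concede, Push): Side A can switch to Hold (4.8 → 6). Not NE.
(Concede, Walk): Side A can switch to Hold (0.7 → 3.6). Not NE.
(Concede, Bluff): Side A can switch to Hold (4.3 → 4.8). Not NE.
(Hold, Hold): Side A can switch to Walk (4 → 5.1). Not NE.
(Hold, Push): Side B can switch to Bluff (3.8 → 5.2). Not NE.
(Hold, Walk): Side A can switch to Walk (3.6 → 5.1). Not NE.
(Hold, Bluff): Side A can switch to Push (4.8 → 5.1). Not NE.
(Push, Hold): Side A can switch to Concede (0.8 → 3). Not NE.
(Push, Push): Side A can switch to Hold (5 → 6). Not NE.
(Push, Walk): Side A can switch to Hold (3 → 3.6). Not NE.
(Push, Bluff): Side A can switch to Walk (5.1 → 5.2). Not NE.
(Walk, Walk): Side A gets 5.1, best alternative 3.6; Side B gets 5.3, best alternative 4.9. No profitable deviation — NE.
(The remaining 7 profiles each have a profitable deviation by the same check.)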